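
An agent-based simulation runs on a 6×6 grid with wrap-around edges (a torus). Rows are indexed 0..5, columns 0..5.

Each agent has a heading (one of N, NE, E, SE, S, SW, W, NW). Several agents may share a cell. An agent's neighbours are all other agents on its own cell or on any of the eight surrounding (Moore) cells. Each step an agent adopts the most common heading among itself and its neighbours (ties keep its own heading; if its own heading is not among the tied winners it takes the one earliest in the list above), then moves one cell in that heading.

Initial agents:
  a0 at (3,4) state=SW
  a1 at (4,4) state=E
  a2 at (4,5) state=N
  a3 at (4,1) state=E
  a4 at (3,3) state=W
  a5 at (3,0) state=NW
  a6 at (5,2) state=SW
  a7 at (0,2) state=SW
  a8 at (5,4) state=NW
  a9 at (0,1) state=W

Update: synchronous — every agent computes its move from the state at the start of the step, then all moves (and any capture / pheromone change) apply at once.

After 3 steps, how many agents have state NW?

t=1: a0@(4,3):SW a1@(4,5):E a2@(3,4):NW a3@(4,2):E a4@(3,2):W a5@(2,5):NW a6@(0,1):SW a7@(1,1):SW a8@(4,3):NW a9@(1,0):SW
t=2: a0@(3,2):NW a1@(4,0):E a2@(2,3):NW a3@(4,3):E a4@(3,1):W a5@(1,4):NW a6@(1,0):SW a7@(2,0):SW a8@(3,2):NW a9@(2,5):SW
t=3: a0@(2,1):NW a1@(4,1):E a2@(1,2):NW a3@(3,2):NW a4@(2,0):NW a5@(0,3):NW a6@(2,5):SW a7@(3,5):SW a8@(2,1):NW a9@(3,4):SW

6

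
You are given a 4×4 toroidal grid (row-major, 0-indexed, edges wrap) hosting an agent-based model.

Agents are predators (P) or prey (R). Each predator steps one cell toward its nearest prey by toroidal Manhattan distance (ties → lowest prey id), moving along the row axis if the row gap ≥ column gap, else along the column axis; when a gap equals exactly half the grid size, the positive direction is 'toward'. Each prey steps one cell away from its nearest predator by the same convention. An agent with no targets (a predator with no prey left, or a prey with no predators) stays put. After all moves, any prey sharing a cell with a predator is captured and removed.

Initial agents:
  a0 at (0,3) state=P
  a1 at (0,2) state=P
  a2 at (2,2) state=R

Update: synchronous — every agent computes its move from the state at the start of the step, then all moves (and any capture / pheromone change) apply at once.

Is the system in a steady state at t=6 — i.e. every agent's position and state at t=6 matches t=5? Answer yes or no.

yes

t=1: a0@(1,3):P a1@(1,2):P
t=2: (unchanged — steady state)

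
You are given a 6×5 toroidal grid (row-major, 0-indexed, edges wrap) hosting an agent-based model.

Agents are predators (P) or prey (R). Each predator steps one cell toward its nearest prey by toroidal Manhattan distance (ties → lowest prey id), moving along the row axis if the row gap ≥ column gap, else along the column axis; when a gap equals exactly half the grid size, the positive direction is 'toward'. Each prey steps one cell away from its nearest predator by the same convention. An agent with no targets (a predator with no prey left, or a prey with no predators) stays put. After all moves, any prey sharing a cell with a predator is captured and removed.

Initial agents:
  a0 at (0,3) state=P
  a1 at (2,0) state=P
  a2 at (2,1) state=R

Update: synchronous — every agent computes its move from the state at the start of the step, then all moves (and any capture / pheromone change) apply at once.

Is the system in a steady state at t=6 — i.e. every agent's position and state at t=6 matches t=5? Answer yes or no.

yes

t=1: a0@(1,3):P a1@(2,1):P a2@(2,2):R
t=2: a0@(2,3):P a1@(2,2):P
t=3: (unchanged — steady state)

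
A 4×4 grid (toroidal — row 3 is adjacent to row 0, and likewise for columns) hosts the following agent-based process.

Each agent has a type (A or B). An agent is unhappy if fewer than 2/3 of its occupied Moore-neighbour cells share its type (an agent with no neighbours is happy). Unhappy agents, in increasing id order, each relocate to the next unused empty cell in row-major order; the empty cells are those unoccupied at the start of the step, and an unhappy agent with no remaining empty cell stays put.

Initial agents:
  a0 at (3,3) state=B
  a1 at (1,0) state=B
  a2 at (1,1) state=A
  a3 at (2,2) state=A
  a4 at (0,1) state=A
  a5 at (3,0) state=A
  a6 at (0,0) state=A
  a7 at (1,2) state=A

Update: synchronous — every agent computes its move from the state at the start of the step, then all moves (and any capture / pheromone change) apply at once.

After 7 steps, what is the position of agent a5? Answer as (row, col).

(2, 0)

t=1: a0@(0,2):B a1@(0,3):B a2@(1,1):A a3@(2,2):A a4@(0,1):A a5@(3,0):A a6@(1,3):A a7@(1,2):A
t=2: a0@(0,0):B a1@(1,0):B a2@(1,1):A a3@(2,2):A a4@(0,1):A a5@(2,0):A a6@(2,1):A a7@(1,2):A
t=3: a0@(0,2):B a1@(0,3):B a2@(1,1):A a3@(2,2):A a4@(1,3):A a5@(2,0):A a6@(2,1):A a7@(1,2):A
t=4: a0@(0,0):B a1@(0,1):B a2@(1,1):A a3@(2,2):A a4@(1,0):A a5@(2,0):A a6@(2,1):A a7@(1,2):A
t=5: a0@(0,2):B a1@(0,3):B a2@(1,1):A a3@(2,2):A a4@(1,3):A a5@(2,0):A a6@(2,1):A a7@(1,2):A
t=6: a0@(0,0):B a1@(0,1):B a2@(1,1):A a3@(2,2):A a4@(1,0):A a5@(2,0):A a6@(2,1):A a7@(1,2):A
t=7: a0@(0,2):B a1@(0,3):B a2@(1,1):A a3@(2,2):A a4@(1,3):A a5@(2,0):A a6@(2,1):A a7@(1,2):A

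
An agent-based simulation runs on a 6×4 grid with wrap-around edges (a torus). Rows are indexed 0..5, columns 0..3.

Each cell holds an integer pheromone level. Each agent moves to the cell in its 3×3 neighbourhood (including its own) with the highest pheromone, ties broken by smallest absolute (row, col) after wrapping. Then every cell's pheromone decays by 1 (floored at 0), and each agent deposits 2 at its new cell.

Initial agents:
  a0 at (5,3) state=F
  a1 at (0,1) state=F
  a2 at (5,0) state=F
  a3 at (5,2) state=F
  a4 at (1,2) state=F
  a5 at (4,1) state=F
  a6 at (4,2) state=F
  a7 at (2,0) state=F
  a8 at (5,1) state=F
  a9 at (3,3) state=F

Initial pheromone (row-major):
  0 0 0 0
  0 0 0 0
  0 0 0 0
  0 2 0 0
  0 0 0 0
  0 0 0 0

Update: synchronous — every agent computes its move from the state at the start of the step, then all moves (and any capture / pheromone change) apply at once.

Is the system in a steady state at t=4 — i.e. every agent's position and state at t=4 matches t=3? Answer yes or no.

yes

t=1: a0@(0,0) a1@(0,0) a2@(0,0) a3@(0,1) a4@(0,1) a5@(3,1) a6@(3,1) a7@(3,1) a8@(0,0) a9@(2,0) | pheromone: 8 4 0 0 / 0 0 0 0 / 2 0 0 0 / 0 7 0 0 / 0 0 0 0 / 0 0 0 0
t=2: a0@(0,0) a1@(0,0) a2@(0,0) a3@(0,0) a4@(0,0) a5@(3,1) a6@(3,1) a7@(3,1) a8@(0,0) a9@(3,1) | pheromone: 19 3 0 0 / 0 0 0 0 / 1 0 0 0 / 0 14 0 0 / 0 0 0 0 / 0 0 0 0
t=3: a0@(0,0) a1@(0,0) a2@(0,0) a3@(0,0) a4@(0,0) a5@(3,1) a6@(3,1) a7@(3,1) a8@(0,0) a9@(3,1) | pheromone: 30 2 0 0 / 0 0 0 0 / 0 0 0 0 / 0 21 0 0 / 0 0 0 0 / 0 0 0 0
t=4: a0@(0,0) a1@(0,0) a2@(0,0) a3@(0,0) a4@(0,0) a5@(3,1) a6@(3,1) a7@(3,1) a8@(0,0) a9@(3,1) | pheromone: 41 1 0 0 / 0 0 0 0 / 0 0 0 0 / 0 28 0 0 / 0 0 0 0 / 0 0 0 0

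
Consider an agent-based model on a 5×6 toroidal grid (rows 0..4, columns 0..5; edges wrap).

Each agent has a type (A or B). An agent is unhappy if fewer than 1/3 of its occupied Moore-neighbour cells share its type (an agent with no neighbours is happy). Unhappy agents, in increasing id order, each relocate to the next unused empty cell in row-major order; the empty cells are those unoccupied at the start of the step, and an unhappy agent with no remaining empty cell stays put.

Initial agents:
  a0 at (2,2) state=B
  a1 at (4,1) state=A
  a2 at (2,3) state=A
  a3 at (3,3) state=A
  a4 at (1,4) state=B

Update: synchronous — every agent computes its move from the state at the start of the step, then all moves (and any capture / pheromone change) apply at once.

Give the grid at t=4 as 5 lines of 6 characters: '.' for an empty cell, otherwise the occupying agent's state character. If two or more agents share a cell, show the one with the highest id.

t=1: a0@(0,0):B a1@(4,1):A a2@(2,3):A a3@(3,3):A a4@(0,1):B
t=2: a0@(0,0):B a1@(0,2):A a2@(2,3):A a3@(3,3):A a4@(0,1):B
t=3: a0@(0,0):B a1@(0,3):A a2@(2,3):A a3@(3,3):A a4@(0,1):B
t=4: (unchanged — steady state)

BB.A..
......
...A..
...A..
......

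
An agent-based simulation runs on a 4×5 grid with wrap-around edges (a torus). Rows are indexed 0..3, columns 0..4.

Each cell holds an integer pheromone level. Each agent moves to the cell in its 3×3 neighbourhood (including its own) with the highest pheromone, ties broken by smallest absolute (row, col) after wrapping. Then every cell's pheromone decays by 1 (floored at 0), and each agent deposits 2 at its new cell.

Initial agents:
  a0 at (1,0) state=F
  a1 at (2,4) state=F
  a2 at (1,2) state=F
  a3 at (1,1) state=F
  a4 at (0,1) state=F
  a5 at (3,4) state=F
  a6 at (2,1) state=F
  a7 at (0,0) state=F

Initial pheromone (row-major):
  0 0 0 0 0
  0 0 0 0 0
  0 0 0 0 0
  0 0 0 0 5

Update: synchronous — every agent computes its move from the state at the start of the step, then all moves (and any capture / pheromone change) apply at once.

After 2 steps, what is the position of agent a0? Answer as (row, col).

(3, 4)

t=1: a0@(0,0) a1@(3,4) a2@(0,1) a3@(0,0) a4@(0,0) a5@(3,4) a6@(1,0) a7@(3,4) | pheromone: 6 2 0 0 0 / 2 0 0 0 0 / 0 0 0 0 0 / 0 0 0 0 10
t=2: a0@(3,4) a1@(3,4) a2@(0,0) a3@(3,4) a4@(3,4) a5@(3,4) a6@(0,0) a7@(3,4) | pheromone: 9 1 0 0 0 / 1 0 0 0 0 / 0 0 0 0 0 / 0 0 0 0 21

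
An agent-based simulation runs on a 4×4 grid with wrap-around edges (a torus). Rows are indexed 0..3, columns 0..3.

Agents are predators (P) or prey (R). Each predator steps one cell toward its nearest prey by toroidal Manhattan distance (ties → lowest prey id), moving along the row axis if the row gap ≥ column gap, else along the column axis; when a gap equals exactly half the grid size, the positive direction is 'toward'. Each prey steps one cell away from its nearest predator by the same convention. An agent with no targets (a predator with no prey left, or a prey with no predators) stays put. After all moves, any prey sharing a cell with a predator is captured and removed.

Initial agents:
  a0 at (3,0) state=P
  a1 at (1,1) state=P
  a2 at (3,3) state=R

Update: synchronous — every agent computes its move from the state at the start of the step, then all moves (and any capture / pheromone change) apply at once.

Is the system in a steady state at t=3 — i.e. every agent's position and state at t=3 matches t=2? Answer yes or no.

yes

t=1: a0@(3,3):P a1@(2,1):P a2@(3,2):R
t=2: a0@(3,2):P a1@(3,1):P
t=3: (unchanged — steady state)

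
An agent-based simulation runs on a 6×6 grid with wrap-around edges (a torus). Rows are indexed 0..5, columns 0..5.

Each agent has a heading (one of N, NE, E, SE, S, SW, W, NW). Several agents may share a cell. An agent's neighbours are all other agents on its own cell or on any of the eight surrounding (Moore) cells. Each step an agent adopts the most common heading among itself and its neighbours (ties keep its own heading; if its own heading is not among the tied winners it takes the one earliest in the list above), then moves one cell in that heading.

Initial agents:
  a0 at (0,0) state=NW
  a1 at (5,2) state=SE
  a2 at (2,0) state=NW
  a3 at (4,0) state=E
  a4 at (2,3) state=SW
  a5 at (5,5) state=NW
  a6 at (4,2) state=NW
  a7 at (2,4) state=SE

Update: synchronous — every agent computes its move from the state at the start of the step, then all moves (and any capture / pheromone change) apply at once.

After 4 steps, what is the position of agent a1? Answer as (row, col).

t=1: a0@(5,5):NW a1@(0,3):SE a2@(1,5):NW a3@(4,1):E a4@(3,2):SW a5@(4,4):NW a6@(3,1):NW a7@(3,5):SE
t=2: a0@(4,4):NW a1@(1,4):SE a2@(0,4):NW a3@(4,2):E a4@(4,1):SW a5@(3,3):NW a6@(2,0):NW a7@(4,0):SE
t=3: a0@(3,3):NW a1@(2,5):SE a2@(5,3):NW a3@(4,3):E a4@(5,0):SW a5@(2,2):NW a6@(1,5):NW a7@(5,1):SE
t=4: a0@(2,2):NW a1@(3,0):SE a2@(4,2):NW a3@(3,2):NW a4@(0,5):SW a5@(1,1):NW a6@(0,4):NW a7@(0,2):SE

(3, 0)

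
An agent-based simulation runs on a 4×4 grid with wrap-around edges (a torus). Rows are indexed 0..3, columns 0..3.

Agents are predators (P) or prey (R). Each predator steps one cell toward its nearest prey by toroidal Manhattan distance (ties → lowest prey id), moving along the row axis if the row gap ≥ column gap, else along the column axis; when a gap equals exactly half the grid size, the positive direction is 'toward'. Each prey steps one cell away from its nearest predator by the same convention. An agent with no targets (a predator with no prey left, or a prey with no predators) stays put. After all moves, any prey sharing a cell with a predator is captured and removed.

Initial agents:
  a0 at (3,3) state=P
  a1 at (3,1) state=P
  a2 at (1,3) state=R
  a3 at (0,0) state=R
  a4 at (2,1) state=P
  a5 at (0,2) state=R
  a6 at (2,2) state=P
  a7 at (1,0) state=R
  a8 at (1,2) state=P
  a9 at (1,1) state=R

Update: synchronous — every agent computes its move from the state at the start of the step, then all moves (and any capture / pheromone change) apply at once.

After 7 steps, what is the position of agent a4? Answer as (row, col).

(2, 2)

t=1: a0@(0,3):P a1@(0,1):P a2@(1,0):R a3@(1,0):R a4@(1,1):P a5@(3,2):R a6@(1,2):P a7@(0,0):R a8@(1,3):P
t=2: a0@(0,0):P a1@(0,0):P a4@(1,0):P a5@(2,2):R a6@(1,3):P a7@(0,1):R a8@(1,0):P
t=3: a0@(0,1):P a1@(0,1):P a4@(0,0):P a5@(3,2):R a6@(2,3):P a7@(0,2):R a8@(0,0):P
t=4: a0@(0,2):P a1@(0,2):P a4@(0,1):P a5@(2,2):R a6@(3,3):P a7@(0,3):R a8@(0,1):P
t=5: a0@(0,3):P a1@(0,3):P a4@(0,2):P a5@(1,2):R a6@(0,3):P a7@(0,0):R a8@(0,2):P
t=6: a0@(0,0):P a1@(0,0):P a4@(1,2):P a5@(2,2):R a6@(0,0):P a7@(0,1):R a8@(1,2):P
t=7: a0@(0,1):P a1@(0,1):P a4@(2,2):P a5@(3,2):R a6@(0,1):P a7@(0,2):R a8@(2,2):P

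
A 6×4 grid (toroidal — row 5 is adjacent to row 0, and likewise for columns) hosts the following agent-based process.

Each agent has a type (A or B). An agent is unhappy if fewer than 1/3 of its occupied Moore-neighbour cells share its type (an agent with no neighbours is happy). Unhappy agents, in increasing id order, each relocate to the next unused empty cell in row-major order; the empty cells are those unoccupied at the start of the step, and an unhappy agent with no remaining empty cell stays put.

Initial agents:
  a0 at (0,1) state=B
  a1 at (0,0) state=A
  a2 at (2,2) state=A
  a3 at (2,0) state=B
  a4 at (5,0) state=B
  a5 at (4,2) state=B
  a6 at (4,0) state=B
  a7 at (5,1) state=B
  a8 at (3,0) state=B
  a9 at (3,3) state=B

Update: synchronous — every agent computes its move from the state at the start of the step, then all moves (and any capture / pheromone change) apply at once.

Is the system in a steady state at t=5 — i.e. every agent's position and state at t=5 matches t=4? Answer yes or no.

yes

t=1: a0@(0,1):B a1@(0,2):A a2@(0,3):A a3@(2,0):B a4@(5,0):B a5@(4,2):B a6@(4,0):B a7@(5,1):B a8@(3,0):B a9@(3,3):B
t=2: (unchanged — steady state)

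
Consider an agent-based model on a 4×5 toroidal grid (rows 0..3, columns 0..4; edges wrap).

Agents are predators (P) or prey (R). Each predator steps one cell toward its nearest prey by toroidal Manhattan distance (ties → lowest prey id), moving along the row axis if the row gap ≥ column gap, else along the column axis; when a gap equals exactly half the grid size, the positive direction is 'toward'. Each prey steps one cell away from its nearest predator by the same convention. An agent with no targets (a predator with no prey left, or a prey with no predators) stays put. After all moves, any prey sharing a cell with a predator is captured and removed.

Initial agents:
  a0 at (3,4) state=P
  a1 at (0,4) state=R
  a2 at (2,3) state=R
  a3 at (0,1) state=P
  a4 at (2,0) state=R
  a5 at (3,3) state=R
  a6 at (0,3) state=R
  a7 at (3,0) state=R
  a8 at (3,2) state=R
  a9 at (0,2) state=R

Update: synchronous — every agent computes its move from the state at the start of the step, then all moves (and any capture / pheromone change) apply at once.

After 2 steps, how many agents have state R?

8

t=1: a0@(0,4):P a1@(1,4):R a2@(1,3):R a3@(0,2):P a4@(1,0):R a5@(3,2):R a6@(1,3):R a7@(3,1):R a8@(3,1):R a9@(0,3):R
t=2: a0@(1,4):P a1@(2,4):R a2@(2,3):R a3@(3,2):P a4@(2,0):R a5@(2,2):R a6@(2,3):R a7@(2,1):R a8@(2,1):R a9@(0,2):R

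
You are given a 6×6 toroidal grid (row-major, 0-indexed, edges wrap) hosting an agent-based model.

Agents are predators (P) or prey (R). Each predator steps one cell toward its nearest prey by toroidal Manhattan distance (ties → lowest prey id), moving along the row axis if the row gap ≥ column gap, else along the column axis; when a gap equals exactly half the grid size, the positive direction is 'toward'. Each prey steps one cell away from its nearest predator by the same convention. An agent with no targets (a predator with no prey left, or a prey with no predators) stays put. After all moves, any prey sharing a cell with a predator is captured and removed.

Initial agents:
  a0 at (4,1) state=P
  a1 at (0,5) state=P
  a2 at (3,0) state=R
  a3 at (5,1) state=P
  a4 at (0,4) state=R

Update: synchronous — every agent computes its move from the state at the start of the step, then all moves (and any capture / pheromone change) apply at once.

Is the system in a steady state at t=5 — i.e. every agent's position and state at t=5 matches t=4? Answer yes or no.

no

t=1: a0@(3,1):P a1@(0,4):P a2@(2,0):R a3@(4,1):P a4@(0,3):R
t=2: a0@(2,1):P a1@(0,3):P a2@(1,0):R a3@(3,1):P a4@(0,2):R
t=3: a0@(1,1):P a1@(0,2):P a2@(0,0):R a3@(2,1):P a4@(0,1):R
t=4: a0@(0,1):P a1@(0,1):P a2@(5,0):R a3@(1,1):P a4@(5,1):R
t=5: a0@(5,1):P a1@(5,1):P a2@(4,0):R a3@(0,1):P a4@(4,1):R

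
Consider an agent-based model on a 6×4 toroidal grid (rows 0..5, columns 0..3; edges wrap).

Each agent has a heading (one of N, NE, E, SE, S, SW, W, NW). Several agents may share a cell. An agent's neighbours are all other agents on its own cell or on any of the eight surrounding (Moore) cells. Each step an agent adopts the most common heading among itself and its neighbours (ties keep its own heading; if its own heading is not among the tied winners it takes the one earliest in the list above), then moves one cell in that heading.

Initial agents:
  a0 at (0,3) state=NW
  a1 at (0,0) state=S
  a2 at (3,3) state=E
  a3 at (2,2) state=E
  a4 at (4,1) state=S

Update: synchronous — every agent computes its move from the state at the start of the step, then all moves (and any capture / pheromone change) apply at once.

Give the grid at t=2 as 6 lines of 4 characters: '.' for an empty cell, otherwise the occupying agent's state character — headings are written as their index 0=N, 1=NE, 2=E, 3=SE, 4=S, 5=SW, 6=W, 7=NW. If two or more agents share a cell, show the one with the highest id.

.4..
....
2...
.2..
.7..
....

t=1: a0@(5,2):NW a1@(1,0):S a2@(3,0):E a3@(2,3):E a4@(5,1):S
t=2: a0@(4,1):NW a1@(2,0):S a2@(3,1):E a3@(2,0):E a4@(0,1):S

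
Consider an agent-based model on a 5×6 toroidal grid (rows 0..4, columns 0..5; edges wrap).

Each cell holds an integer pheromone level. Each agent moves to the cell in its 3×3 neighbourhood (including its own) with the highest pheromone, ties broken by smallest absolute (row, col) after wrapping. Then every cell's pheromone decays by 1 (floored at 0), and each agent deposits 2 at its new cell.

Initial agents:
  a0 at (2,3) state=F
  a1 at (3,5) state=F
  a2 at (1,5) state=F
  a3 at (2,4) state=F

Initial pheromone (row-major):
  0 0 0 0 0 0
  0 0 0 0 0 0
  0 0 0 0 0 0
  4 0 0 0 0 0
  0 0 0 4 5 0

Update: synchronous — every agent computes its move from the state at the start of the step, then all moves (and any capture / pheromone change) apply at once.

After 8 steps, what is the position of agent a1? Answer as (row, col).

t=1: a0@(1,2) a1@(4,4) a2@(0,0) a3@(1,3) | pheromone: 2 0 0 0 0 0 / 0 0 2 2 0 0 / 0 0 0 0 0 0 / 3 0 0 0 0 0 / 0 0 0 3 6 0
t=2: a0@(1,2) a1@(4,4) a2@(0,0) a3@(1,2) | pheromone: 3 0 0 0 0 0 / 0 0 5 1 0 0 / 0 0 0 0 0 0 / 2 0 0 0 0 0 / 0 0 0 2 7 0
t=3: a0@(1,2) a1@(4,4) a2@(0,0) a3@(1,2) | pheromone: 4 0 0 0 0 0 / 0 0 8 0 0 0 / 0 0 0 0 0 0 / 1 0 0 0 0 0 / 0 0 0 1 8 0
t=4: a0@(1,2) a1@(4,4) a2@(0,0) a3@(1,2) | pheromone: 5 0 0 0 0 0 / 0 0 11 0 0 0 / 0 0 0 0 0 0 / 0 0 0 0 0 0 / 0 0 0 0 9 0
t=5: a0@(1,2) a1@(4,4) a2@(0,0) a3@(1,2) | pheromone: 6 0 0 0 0 0 / 0 0 14 0 0 0 / 0 0 0 0 0 0 / 0 0 0 0 0 0 / 0 0 0 0 10 0
t=6: a0@(1,2) a1@(4,4) a2@(0,0) a3@(1,2) | pheromone: 7 0 0 0 0 0 / 0 0 17 0 0 0 / 0 0 0 0 0 0 / 0 0 0 0 0 0 / 0 0 0 0 11 0
t=7: a0@(1,2) a1@(4,4) a2@(0,0) a3@(1,2) | pheromone: 8 0 0 0 0 0 / 0 0 20 0 0 0 / 0 0 0 0 0 0 / 0 0 0 0 0 0 / 0 0 0 0 12 0
t=8: a0@(1,2) a1@(4,4) a2@(0,0) a3@(1,2) | pheromone: 9 0 0 0 0 0 / 0 0 23 0 0 0 / 0 0 0 0 0 0 / 0 0 0 0 0 0 / 0 0 0 0 13 0

(4, 4)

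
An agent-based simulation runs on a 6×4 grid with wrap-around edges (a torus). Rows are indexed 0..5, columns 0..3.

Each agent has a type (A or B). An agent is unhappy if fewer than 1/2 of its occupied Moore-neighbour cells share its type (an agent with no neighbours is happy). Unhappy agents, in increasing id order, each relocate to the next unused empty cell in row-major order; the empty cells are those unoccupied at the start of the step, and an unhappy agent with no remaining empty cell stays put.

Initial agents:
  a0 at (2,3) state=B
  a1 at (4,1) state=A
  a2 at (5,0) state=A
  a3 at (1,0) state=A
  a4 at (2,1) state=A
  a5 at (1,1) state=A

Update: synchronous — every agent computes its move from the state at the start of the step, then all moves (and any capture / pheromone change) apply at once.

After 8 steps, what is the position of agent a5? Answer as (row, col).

(1, 1)

t=1: a0@(0,0):B a1@(4,1):A a2@(5,0):A a3@(1,0):A a4@(2,1):A a5@(1,1):A
t=2: a0@(0,1):B a1@(4,1):A a2@(5,0):A a3@(1,0):A a4@(2,1):A a5@(1,1):A
t=3: a0@(0,0):B a1@(4,1):A a2@(5,0):A a3@(1,0):A a4@(2,1):A a5@(1,1):A
t=4: a0@(0,1):B a1@(4,1):A a2@(5,0):A a3@(1,0):A a4@(2,1):A a5@(1,1):A
t=5: a0@(0,0):B a1@(4,1):A a2@(5,0):A a3@(1,0):A a4@(2,1):A a5@(1,1):A
t=6: a0@(0,1):B a1@(4,1):A a2@(5,0):A a3@(1,0):A a4@(2,1):A a5@(1,1):A
t=7: a0@(0,0):B a1@(4,1):A a2@(5,0):A a3@(1,0):A a4@(2,1):A a5@(1,1):A
t=8: a0@(0,1):B a1@(4,1):A a2@(5,0):A a3@(1,0):A a4@(2,1):A a5@(1,1):A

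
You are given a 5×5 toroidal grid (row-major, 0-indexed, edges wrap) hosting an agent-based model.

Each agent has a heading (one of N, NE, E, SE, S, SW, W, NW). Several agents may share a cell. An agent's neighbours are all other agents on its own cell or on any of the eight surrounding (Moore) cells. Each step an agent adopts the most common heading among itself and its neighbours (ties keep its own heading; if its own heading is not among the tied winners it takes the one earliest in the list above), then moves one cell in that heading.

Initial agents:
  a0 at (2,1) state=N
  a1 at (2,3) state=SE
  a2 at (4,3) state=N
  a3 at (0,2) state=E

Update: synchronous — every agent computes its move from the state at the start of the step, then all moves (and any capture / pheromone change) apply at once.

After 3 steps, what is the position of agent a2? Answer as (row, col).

(1, 3)

t=1: a0@(1,1):N a1@(3,4):SE a2@(3,3):N a3@(0,3):E
t=2: a0@(0,1):N a1@(4,0):SE a2@(2,3):N a3@(0,4):E
t=3: a0@(4,1):N a1@(0,1):SE a2@(1,3):N a3@(0,0):E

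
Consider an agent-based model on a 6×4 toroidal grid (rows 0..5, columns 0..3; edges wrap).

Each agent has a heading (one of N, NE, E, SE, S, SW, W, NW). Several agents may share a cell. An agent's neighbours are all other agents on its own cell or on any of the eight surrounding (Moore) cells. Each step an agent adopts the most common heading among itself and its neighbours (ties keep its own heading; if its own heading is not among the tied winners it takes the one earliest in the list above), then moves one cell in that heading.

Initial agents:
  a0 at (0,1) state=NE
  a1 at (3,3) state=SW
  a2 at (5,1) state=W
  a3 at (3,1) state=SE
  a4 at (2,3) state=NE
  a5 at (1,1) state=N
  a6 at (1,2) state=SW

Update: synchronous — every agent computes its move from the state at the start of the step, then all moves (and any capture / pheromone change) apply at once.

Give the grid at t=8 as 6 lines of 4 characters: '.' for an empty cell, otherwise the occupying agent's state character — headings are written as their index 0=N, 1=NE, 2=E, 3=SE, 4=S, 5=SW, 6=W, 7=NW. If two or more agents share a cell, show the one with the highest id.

t=1: a0@(5,2):NE a1@(4,2):SW a2@(5,0):W a3@(4,2):SE a4@(3,2):SW a5@(0,1):N a6@(0,3):NE
t=2: a0@(4,3):NE a1@(5,1):SW a2@(5,3):W a3@(5,1):SW a4@(4,1):SW a5@(5,1):N a6@(5,0):NE
t=3: a0@(3,0):NE a1@(0,0):SW a2@(4,0):NE a3@(0,0):SW a4@(5,0):SW a5@(0,0):SW a6@(0,3):SW
t=4: a0@(2,1):NE a1@(1,3):SW a2@(3,1):NE a3@(1,3):SW a4@(0,3):SW a5@(1,3):SW a6@(1,2):SW
t=5: a0@(1,2):NE a1@(2,2):SW a2@(2,2):NE a3@(2,2):SW a4@(1,2):SW a5@(2,2):SW a6@(2,1):SW
t=6: a0@(2,1):SW a1@(3,1):SW a2@(3,1):SW a3@(3,1):SW a4@(2,1):SW a5@(3,1):SW a6@(3,0):SW
t=7: a0@(3,0):SW a1@(4,0):SW a2@(4,0):SW a3@(4,0):SW a4@(3,0):SW a5@(4,0):SW a6@(4,3):SW
t=8: a0@(4,3):SW a1@(5,3):SW a2@(5,3):SW a3@(5,3):SW a4@(4,3):SW a5@(5,3):SW a6@(5,2):SW

....
....
....
....
...5
..55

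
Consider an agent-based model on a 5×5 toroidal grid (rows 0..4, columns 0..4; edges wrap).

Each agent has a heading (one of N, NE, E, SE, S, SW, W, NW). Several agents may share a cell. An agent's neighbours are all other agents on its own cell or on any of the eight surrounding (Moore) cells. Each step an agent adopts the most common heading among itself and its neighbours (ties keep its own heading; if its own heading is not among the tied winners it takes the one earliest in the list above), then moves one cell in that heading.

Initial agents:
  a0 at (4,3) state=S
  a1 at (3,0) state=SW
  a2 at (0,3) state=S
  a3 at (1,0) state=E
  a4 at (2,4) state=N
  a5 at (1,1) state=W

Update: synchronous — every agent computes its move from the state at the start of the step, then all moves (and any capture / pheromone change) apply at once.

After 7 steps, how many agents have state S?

t=1: a0@(0,3):S a1@(4,4):SW a2@(1,3):S a3@(1,1):E a4@(1,4):N a5@(1,0):W
t=2: a0@(1,3):S a1@(0,3):SW a2@(2,3):S a3@(1,2):E a4@(2,4):S a5@(1,4):W
t=3: a0@(2,3):S a1@(1,2):SW a2@(3,3):S a3@(2,2):S a4@(3,4):S a5@(2,4):S
t=4: a0@(3,3):S a1@(2,2):S a2@(4,3):S a3@(3,2):S a4@(4,4):S a5@(3,4):S
t=5: a0@(4,3):S a1@(3,2):S a2@(0,3):S a3@(4,2):S a4@(0,4):S a5@(4,4):S
t=6: a0@(0,3):S a1@(4,2):S a2@(1,3):S a3@(0,2):S a4@(1,4):S a5@(0,4):S
t=7: a0@(1,3):S a1@(0,2):S a2@(2,3):S a3@(1,2):S a4@(2,4):S a5@(1,4):S

6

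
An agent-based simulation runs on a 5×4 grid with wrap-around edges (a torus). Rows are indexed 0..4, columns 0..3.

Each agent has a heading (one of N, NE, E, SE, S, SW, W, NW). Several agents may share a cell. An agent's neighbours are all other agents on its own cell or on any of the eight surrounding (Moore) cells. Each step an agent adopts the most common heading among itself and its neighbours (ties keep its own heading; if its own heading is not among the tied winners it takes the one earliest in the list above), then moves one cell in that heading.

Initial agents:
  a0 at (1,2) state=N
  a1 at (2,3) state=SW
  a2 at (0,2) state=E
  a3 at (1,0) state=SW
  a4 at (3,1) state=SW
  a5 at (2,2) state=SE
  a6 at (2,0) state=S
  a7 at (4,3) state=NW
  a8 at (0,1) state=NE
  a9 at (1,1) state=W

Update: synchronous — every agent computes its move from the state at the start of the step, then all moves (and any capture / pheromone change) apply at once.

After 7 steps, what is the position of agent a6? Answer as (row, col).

t=1: a0@(0,2):N a1@(3,2):SW a2@(0,3):E a3@(2,3):SW a4@(4,0):SW a5@(3,1):SW a6@(3,3):SW a7@(3,2):NW a8@(4,2):NE a9@(1,0):W
t=2: a0@(4,2):N a1@(4,1):SW a2@(0,0):E a3@(3,2):SW a4@(0,3):SW a5@(4,0):SW a6@(4,2):SW a7@(4,1):SW a8@(0,1):SW a9@(1,3):W
t=3: a0@(0,1):SW a1@(0,0):SW a2@(1,3):SW a3@(4,1):SW a4@(1,2):SW a5@(0,3):SW a6@(0,1):SW a7@(0,0):SW a8@(1,0):SW a9@(1,2):W
t=4: a0@(1,0):SW a1@(1,3):SW a2@(2,2):SW a3@(0,0):SW a4@(2,1):SW a5@(1,2):SW a6@(1,0):SW a7@(1,3):SW a8@(2,3):SW a9@(2,1):SW
t=5: a0@(2,3):SW a1@(2,2):SW a2@(3,1):SW a3@(1,3):SW a4@(3,0):SW a5@(2,1):SW a6@(2,3):SW a7@(2,2):SW a8@(3,2):SW a9@(3,0):SW
t=6: a0@(3,2):SW a1@(3,1):SW a2@(4,0):SW a3@(2,2):SW a4@(4,3):SW a5@(3,0):SW a6@(3,2):SW a7@(3,1):SW a8@(4,1):SW a9@(4,3):SW
t=7: a0@(4,1):SW a1@(4,0):SW a2@(0,3):SW a3@(3,1):SW a4@(0,2):SW a5@(4,3):SW a6@(4,1):SW a7@(4,0):SW a8@(0,0):SW a9@(0,2):SW

(4, 1)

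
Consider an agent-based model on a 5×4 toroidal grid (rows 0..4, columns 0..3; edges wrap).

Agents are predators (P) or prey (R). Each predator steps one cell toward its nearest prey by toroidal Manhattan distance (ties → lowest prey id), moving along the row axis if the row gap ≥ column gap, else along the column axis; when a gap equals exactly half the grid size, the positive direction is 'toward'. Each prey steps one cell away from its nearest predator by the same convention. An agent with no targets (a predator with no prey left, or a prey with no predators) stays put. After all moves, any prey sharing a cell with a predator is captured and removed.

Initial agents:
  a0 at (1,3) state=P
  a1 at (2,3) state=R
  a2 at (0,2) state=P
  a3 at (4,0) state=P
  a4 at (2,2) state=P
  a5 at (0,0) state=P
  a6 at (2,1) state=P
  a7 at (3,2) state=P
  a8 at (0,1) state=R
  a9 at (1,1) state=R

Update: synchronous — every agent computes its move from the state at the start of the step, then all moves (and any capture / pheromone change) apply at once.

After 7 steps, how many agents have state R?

1

t=1: a0@(2,3):P a1@(3,3):R a2@(0,1):P a3@(0,0):P a4@(2,3):P a5@(0,1):P a6@(1,1):P a7@(2,2):P
t=2: a0@(3,3):P a1@(4,3):R a2@(4,1):P a3@(4,0):P a4@(3,3):P a5@(4,1):P a6@(2,1):P a7@(3,2):P
t=3: a0@(4,3):P a1@(0,3):R a2@(4,2):P a3@(4,3):P a4@(4,3):P a5@(4,2):P a6@(3,1):P a7@(4,2):P
t=4: a0@(0,3):P a1@(1,3):R a2@(0,2):P a3@(0,3):P a4@(0,3):P a5@(0,2):P a6@(4,1):P a7@(0,2):P
t=5: a0@(1,3):P a1@(2,3):R a2@(1,2):P a3@(1,3):P a4@(1,3):P a5@(1,2):P a6@(0,1):P a7@(1,2):P
t=6: a0@(2,3):P a1@(3,3):R a2@(2,2):P a3@(2,3):P a4@(2,3):P a5@(2,2):P a6@(1,1):P a7@(2,2):P
t=7: a0@(3,3):P a1@(4,3):R a2@(3,2):P a3@(3,3):P a4@(3,3):P a5@(3,2):P a6@(2,1):P a7@(3,2):P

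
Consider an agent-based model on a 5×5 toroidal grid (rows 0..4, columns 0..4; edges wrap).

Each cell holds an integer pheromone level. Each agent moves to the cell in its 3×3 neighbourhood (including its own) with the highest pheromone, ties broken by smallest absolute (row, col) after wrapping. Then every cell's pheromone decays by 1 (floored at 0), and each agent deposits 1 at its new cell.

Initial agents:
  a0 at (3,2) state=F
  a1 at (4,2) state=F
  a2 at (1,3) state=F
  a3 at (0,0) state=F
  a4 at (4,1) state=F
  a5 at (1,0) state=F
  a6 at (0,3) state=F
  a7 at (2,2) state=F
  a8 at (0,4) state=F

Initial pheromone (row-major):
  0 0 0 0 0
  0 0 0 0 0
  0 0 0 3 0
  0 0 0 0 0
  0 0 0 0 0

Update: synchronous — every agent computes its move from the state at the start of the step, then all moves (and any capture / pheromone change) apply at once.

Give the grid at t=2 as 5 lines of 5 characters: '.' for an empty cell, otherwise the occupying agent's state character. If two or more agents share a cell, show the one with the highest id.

t=1: a0@(2,3) a1@(0,1) a2@(2,3) a3@(0,0) a4@(0,0) a5@(0,0) a6@(0,2) a7@(2,3) a8@(0,0) | pheromone: 4 1 1 0 0 / 0 0 0 0 0 / 0 0 0 5 0 / 0 0 0 0 0 / 0 0 0 0 0
t=2: a0@(2,3) a1@(0,0) a2@(2,3) a3@(0,0) a4@(0,0) a5@(0,0) a6@(0,1) a7@(2,3) a8@(0,0) | pheromone: 8 1 0 0 0 / 0 0 0 0 0 / 0 0 0 7 0 / 0 0 0 0 0 / 0 0 0 0 0

FF...
.....
...F.
.....
.....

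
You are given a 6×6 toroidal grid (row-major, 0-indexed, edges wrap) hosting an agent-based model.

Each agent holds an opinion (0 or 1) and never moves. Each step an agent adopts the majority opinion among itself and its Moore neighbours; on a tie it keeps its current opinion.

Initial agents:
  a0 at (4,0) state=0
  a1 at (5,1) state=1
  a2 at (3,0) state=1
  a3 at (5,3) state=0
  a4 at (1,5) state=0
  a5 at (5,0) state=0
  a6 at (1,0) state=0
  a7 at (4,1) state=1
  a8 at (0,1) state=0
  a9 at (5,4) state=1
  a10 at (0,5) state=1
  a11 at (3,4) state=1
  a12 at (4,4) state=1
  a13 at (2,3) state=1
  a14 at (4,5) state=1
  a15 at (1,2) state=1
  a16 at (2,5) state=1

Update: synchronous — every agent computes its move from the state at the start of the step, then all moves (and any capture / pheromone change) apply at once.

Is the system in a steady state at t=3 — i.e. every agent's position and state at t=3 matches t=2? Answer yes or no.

t=1: a0@(4,0):1 a1@(5,1):0 a2@(3,0):1 a3@(5,3):1 a4@(1,5):0 a5@(5,0):1 a6@(1,0):0 a7@(4,1):1 a8@(0,1):0 a9@(5,4):1 a10@(0,5):0 a11@(3,4):1 a12@(4,4):1 a13@(2,3):1 a14@(4,5):1 a15@(1,2):1 a16@(2,5):1
t=2: a0@(4,0):1 a1@(5,1):1 a2@(3,0):1 a3@(5,3):1 a4@(1,5):0 a5@(5,0):1 a6@(1,0):0 a7@(4,1):1 a8@(0,1):0 a9@(5,4):1 a10@(0,5):0 a11@(3,4):1 a12@(4,4):1 a13@(2,3):1 a14@(4,5):1 a15@(1,2):1 a16@(2,5):1
t=3: a0@(4,0):1 a1@(5,1):1 a2@(3,0):1 a3@(5,3):1 a4@(1,5):0 a5@(5,0):1 a6@(1,0):0 a7@(4,1):1 a8@(0,1):1 a9@(5,4):1 a10@(0,5):0 a11@(3,4):1 a12@(4,4):1 a13@(2,3):1 a14@(4,5):1 a15@(1,2):1 a16@(2,5):1

no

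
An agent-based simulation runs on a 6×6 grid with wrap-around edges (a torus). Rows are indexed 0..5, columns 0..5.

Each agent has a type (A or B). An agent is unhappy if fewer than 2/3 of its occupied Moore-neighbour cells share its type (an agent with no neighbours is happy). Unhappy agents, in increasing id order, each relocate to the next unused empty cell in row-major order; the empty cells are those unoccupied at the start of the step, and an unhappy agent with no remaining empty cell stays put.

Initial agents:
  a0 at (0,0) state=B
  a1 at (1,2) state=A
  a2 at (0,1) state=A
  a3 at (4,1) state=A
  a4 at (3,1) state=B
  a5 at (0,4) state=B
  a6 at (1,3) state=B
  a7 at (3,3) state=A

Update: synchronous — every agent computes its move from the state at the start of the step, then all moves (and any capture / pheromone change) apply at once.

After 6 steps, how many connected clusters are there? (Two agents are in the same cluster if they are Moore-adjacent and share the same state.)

t=1: a0@(0,2):B a1@(0,3):A a2@(0,5):A a3@(1,0):A a4@(1,1):B a5@(0,4):B a6@(1,4):B a7@(3,3):A
t=2: a0@(0,0):B a1@(0,1):A a2@(1,2):A a3@(1,3):A a4@(1,5):B a5@(2,0):B a6@(2,1):B a7@(3,3):A
t=3: a0@(0,2):B a1@(0,3):A a2@(1,2):A a3@(1,3):A a4@(1,5):B a5@(2,0):B a6@(0,4):B a7@(3,3):A
t=4: a0@(0,0):B a1@(0,1):A a2@(1,2):A a3@(0,5):A a4@(1,5):B a5@(2,0):B a6@(1,0):B a7@(3,3):A
t=5: a0@(0,2):B a1@(0,3):A a2@(1,2):A a3@(0,4):A a4@(1,5):B a5@(2,0):B a6@(1,1):B a7@(3,3):A
t=6: a0@(0,0):B a1@(0,3):A a2@(0,1):A a3@(0,5):A a4@(1,0):B a5@(2,0):B a6@(1,1):B a7@(3,3):A

5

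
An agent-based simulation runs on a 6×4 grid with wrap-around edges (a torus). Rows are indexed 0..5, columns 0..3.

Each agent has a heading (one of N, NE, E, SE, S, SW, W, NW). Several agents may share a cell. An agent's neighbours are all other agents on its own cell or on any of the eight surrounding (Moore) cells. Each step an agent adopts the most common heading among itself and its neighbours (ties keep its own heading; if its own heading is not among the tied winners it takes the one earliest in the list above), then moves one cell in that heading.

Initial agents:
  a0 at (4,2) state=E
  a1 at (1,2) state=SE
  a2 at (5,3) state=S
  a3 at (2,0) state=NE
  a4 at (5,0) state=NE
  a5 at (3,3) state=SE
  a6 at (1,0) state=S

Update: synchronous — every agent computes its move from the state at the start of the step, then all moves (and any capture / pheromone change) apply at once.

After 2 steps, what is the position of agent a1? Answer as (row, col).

(3, 0)

t=1: a0@(4,3):E a1@(2,3):SE a2@(0,3):S a3@(1,1):NE a4@(4,1):NE a5@(4,0):SE a6@(2,0):S
t=2: a0@(4,0):E a1@(3,0):SE a2@(1,3):S a3@(0,2):NE a4@(3,2):NE a5@(5,1):SE a6@(3,0):S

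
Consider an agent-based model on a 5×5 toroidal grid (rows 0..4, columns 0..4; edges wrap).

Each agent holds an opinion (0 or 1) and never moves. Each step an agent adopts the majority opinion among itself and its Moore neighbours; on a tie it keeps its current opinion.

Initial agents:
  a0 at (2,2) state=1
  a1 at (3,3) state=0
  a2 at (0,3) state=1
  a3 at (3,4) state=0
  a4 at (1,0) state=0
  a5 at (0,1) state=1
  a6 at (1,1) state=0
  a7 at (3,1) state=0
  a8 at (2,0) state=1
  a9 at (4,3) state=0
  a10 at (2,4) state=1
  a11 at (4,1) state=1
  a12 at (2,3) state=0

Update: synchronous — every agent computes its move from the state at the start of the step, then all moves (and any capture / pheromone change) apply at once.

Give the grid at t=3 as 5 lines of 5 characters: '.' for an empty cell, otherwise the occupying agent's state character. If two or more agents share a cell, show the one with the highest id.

.1.1.
11...
0.000
.1.00
.1.0.

t=1: a0@(2,2):0 a1@(3,3):0 a2@(0,3):1 a3@(3,4):0 a4@(1,0):1 a5@(0,1):1 a6@(1,1):1 a7@(3,1):1 a8@(2,0):0 a9@(4,3):0 a10@(2,4):0 a11@(4,1):1 a12@(2,3):0
t=2: (unchanged — steady state)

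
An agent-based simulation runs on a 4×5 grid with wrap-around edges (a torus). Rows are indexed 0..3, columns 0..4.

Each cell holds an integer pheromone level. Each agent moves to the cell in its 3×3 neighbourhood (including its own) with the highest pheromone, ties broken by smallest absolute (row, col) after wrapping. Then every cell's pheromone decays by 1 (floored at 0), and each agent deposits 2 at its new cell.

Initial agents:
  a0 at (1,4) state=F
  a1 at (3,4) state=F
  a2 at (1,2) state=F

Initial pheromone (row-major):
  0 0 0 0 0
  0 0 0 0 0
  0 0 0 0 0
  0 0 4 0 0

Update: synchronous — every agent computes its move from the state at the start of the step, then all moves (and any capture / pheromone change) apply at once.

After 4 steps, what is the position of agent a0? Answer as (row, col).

(0, 0)

t=1: a0@(0,0) a1@(0,0) a2@(0,1) | pheromone: 4 2 0 0 0 / 0 0 0 0 0 / 0 0 0 0 0 / 0 0 3 0 0
t=2: a0@(0,0) a1@(0,0) a2@(0,0) | pheromone: 9 1 0 0 0 / 0 0 0 0 0 / 0 0 0 0 0 / 0 0 2 0 0
t=3: a0@(0,0) a1@(0,0) a2@(0,0) | pheromone: 14 0 0 0 0 / 0 0 0 0 0 / 0 0 0 0 0 / 0 0 1 0 0
t=4: a0@(0,0) a1@(0,0) a2@(0,0) | pheromone: 19 0 0 0 0 / 0 0 0 0 0 / 0 0 0 0 0 / 0 0 0 0 0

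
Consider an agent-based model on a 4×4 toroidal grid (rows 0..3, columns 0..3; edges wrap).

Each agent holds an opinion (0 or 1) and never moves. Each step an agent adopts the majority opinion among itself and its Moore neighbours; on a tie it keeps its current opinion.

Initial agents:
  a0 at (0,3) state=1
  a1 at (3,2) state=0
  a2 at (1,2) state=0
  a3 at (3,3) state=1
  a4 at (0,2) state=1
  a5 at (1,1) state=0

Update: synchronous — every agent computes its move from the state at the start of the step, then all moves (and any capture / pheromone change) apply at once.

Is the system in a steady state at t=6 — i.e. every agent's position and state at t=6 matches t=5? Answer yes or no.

t=1: a0@(0,3):1 a1@(3,2):1 a2@(1,2):0 a3@(3,3):1 a4@(0,2):1 a5@(1,1):0
t=2: (unchanged — steady state)

yes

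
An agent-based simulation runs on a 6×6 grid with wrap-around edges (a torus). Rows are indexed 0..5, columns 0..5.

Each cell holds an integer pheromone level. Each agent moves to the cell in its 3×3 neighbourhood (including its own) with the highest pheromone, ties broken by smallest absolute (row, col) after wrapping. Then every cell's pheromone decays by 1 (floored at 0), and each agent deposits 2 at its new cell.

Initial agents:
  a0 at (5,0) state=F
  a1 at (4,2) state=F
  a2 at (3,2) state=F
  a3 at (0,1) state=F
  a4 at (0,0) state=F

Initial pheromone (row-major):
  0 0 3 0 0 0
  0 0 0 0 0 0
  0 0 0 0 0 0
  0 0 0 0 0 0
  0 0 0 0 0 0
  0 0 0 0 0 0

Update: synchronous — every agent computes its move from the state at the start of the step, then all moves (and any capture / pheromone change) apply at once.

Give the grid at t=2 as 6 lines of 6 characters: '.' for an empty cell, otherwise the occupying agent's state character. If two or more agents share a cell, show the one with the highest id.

F.F...
......
.F....
......
......
......

t=1: a0@(0,0) a1@(3,1) a2@(2,1) a3@(0,2) a4@(0,0) | pheromone: 4 0 4 0 0 0 / 0 0 0 0 0 0 / 0 2 0 0 0 0 / 0 2 0 0 0 0 / 0 0 0 0 0 0 / 0 0 0 0 0 0
t=2: a0@(0,0) a1@(2,1) a2@(2,1) a3@(0,2) a4@(0,0) | pheromone: 7 0 5 0 0 0 / 0 0 0 0 0 0 / 0 5 0 0 0 0 / 0 1 0 0 0 0 / 0 0 0 0 0 0 / 0 0 0 0 0 0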